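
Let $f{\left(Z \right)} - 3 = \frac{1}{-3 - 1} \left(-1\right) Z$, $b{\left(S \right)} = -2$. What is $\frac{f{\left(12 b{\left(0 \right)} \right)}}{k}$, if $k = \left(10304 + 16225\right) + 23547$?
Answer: $- \frac{1}{16692} \approx -5.9909 \cdot 10^{-5}$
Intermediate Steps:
$k = 50076$ ($k = 26529 + 23547 = 50076$)
$f{\left(Z \right)} = 3 + \frac{Z}{4}$ ($f{\left(Z \right)} = 3 + \frac{1}{-3 - 1} \left(-1\right) Z = 3 + \frac{1}{-4} \left(-1\right) Z = 3 + \left(- \frac{1}{4}\right) \left(-1\right) Z = 3 + \frac{Z}{4}$)
$\frac{f{\left(12 b{\left(0 \right)} \right)}}{k} = \frac{3 + \frac{12 \left(-2\right)}{4}}{50076} = \left(3 + \frac{1}{4} \left(-24\right)\right) \frac{1}{50076} = \left(3 - 6\right) \frac{1}{50076} = \left(-3\right) \frac{1}{50076} = - \frac{1}{16692}$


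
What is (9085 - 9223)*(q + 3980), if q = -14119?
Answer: 1399182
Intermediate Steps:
(9085 - 9223)*(q + 3980) = (9085 - 9223)*(-14119 + 3980) = -138*(-10139) = 1399182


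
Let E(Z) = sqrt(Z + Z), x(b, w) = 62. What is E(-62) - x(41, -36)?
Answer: -62 + 2*I*sqrt(31) ≈ -62.0 + 11.136*I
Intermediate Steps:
E(Z) = sqrt(2)*sqrt(Z) (E(Z) = sqrt(2*Z) = sqrt(2)*sqrt(Z))
E(-62) - x(41, -36) = sqrt(2)*sqrt(-62) - 1*62 = sqrt(2)*(I*sqrt(62)) - 62 = 2*I*sqrt(31) - 62 = -62 + 2*I*sqrt(31)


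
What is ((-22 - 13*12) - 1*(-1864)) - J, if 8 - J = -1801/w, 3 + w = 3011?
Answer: 5045623/3008 ≈ 1677.4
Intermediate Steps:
w = 3008 (w = -3 + 3011 = 3008)
J = 25865/3008 (J = 8 - (-1801)/3008 = 8 - 1*(-1801/3008) = 8 + 1801/3008 = 25865/3008 ≈ 8.5987)
((-22 - 13*12) - 1*(-1864)) - J = ((-22 - 13*12) - 1*(-1864)) - 1*25865/3008 = ((-22 - 156) + 1864) - 25865/3008 = (-178 + 1864) - 25865/3008 = 1686 - 25865/3008 = 5045623/3008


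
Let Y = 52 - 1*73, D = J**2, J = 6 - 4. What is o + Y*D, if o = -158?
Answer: -242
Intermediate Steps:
J = 2
D = 4 (D = 2**2 = 4)
Y = -21 (Y = 52 - 73 = -21)
o + Y*D = -158 - 21*4 = -158 - 84 = -242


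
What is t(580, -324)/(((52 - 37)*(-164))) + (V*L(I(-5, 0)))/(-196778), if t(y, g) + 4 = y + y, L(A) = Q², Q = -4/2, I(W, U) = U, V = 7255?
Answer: -37358071/60509235 ≈ -0.61739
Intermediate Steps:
Q = -2 (Q = -4*½ = -2)
L(A) = 4 (L(A) = (-2)² = 4)
t(y, g) = -4 + 2*y (t(y, g) = -4 + (y + y) = -4 + 2*y)
t(580, -324)/(((52 - 37)*(-164))) + (V*L(I(-5, 0)))/(-196778) = (-4 + 2*580)/(((52 - 37)*(-164))) + (7255*4)/(-196778) = (-4 + 1160)/((15*(-164))) + 29020*(-1/196778) = 1156/(-2460) - 14510/98389 = 1156*(-1/2460) - 14510/98389 = -289/615 - 14510/98389 = -37358071/60509235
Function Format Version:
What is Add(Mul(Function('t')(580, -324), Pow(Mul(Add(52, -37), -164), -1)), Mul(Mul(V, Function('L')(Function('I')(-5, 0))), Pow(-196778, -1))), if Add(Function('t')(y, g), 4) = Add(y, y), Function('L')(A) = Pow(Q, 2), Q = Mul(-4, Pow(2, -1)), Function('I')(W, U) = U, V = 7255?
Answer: Rational(-37358071, 60509235) ≈ -0.61739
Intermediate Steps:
Q = -2 (Q = Mul(-4, Rational(1, 2)) = -2)
Function('L')(A) = 4 (Function('L')(A) = Pow(-2, 2) = 4)
Function('t')(y, g) = Add(-4, Mul(2, y)) (Function('t')(y, g) = Add(-4, Add(y, y)) = Add(-4, Mul(2, y)))
Add(Mul(Function('t')(580, -324), Pow(Mul(Add(52, -37), -164), -1)), Mul(Mul(V, Function('L')(Function('I')(-5, 0))), Pow(-196778, -1))) = Add(Mul(Add(-4, Mul(2, 580)), Pow(Mul(Add(52, -37), -164), -1)), Mul(Mul(7255, 4), Pow(-196778, -1))) = Add(Mul(Add(-4, 1160), Pow(Mul(15, -164), -1)), Mul(29020, Rational(-1, 196778))) = Add(Mul(1156, Pow(-2460, -1)), Rational(-14510, 98389)) = Add(Mul(1156, Rational(-1, 2460)), Rational(-14510, 98389)) = Add(Rational(-289, 615), Rational(-14510, 98389)) = Rational(-37358071, 60509235)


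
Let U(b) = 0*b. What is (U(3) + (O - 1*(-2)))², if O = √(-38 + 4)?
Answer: (2 + I*√34)² ≈ -30.0 + 23.324*I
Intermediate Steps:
O = I*√34 (O = √(-34) = I*√34 ≈ 5.8309*I)
U(b) = 0
(U(3) + (O - 1*(-2)))² = (0 + (I*√34 - 1*(-2)))² = (0 + (I*√34 + 2))² = (0 + (2 + I*√34))² = (2 + I*√34)²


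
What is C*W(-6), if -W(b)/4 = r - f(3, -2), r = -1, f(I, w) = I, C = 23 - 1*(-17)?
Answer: 640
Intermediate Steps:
C = 40 (C = 23 + 17 = 40)
W(b) = 16 (W(b) = -4*(-1 - 1*3) = -4*(-1 - 3) = -4*(-4) = 16)
C*W(-6) = 40*16 = 640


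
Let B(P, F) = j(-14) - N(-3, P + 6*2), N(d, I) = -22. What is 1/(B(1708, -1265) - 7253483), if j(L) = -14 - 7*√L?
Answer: I/(-7253475*I + 7*√14) ≈ -1.3786e-7 + 4.9782e-13*I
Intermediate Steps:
B(P, F) = 8 - 7*I*√14 (B(P, F) = (-14 - 7*I*√14) - 1*(-22) = (-14 - 7*I*√14) + 22 = 8 - 7*I*√14)
1/(B(1708, -1265) - 7253483) = 1/((8 - 7*I*√14) - 7253483) = 1/(-7253475 - 7*I*√14)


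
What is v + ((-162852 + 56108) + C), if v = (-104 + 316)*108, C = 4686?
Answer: -79162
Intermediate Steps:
v = 22896 (v = 212*108 = 22896)
v + ((-162852 + 56108) + C) = 22896 + ((-162852 + 56108) + 4686) = 22896 + (-106744 + 4686) = 22896 - 102058 = -79162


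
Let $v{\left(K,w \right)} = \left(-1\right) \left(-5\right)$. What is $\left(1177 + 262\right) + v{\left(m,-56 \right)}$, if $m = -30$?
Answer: $1444$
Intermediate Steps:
$v{\left(K,w \right)} = 5$
$\left(1177 + 262\right) + v{\left(m,-56 \right)} = \left(1177 + 262\right) + 5 = 1439 + 5 = 1444$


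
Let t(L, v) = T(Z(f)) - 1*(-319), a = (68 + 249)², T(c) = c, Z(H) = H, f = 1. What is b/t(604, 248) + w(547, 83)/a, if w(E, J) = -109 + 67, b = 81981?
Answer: 8238175269/32156480 ≈ 256.19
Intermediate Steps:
w(E, J) = -42
a = 100489 (a = 317² = 100489)
t(L, v) = 320 (t(L, v) = 1 - 1*(-319) = 1 + 319 = 320)
b/t(604, 248) + w(547, 83)/a = 81981/320 - 42/100489 = 8238175269/32156480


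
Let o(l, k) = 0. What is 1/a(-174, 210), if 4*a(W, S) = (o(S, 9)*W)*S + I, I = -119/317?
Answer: -1268/119 ≈ -10.655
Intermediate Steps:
I = -119/317 (I = -119*1/317 = -119/317 ≈ -0.37539)
a(W, S) = -119/1268 (a(W, S) = ((0*W)*S - 119/317)/4 = (0*S - 119/317)/4 = (0 - 119/317)/4 = (¼)*(-119/317) = -119/1268)
1/a(-174, 210) = 1/(-119/1268) = -1268/119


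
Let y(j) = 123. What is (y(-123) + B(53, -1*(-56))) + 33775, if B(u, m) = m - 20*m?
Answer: 32834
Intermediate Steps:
B(u, m) = -19*m
(y(-123) + B(53, -1*(-56))) + 33775 = (123 - (-19)*(-56)) + 33775 = (123 - 19*56) + 33775 = (123 - 1064) + 33775 = -941 + 33775 = 32834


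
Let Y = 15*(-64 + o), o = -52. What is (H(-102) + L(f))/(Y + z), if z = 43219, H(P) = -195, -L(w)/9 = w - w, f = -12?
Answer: -195/41479 ≈ -0.0047012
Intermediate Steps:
L(w) = 0 (L(w) = -9*(w - w) = -9*0 = 0)
Y = -1740 (Y = 15*(-64 - 52) = 15*(-116) = -1740)
(H(-102) + L(f))/(Y + z) = (-195 + 0)/(-1740 + 43219) = -195/41479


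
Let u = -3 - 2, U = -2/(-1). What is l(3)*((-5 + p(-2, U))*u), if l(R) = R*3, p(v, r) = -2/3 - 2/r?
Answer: 300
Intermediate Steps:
U = 2 (U = -2*(-1) = 2)
p(v, r) = -2/3 - 2/r (p(v, r) = -2*1/3 - 2/r = -2/3 - 2/r)
u = -5
l(R) = 3*R
l(3)*((-5 + p(-2, U))*u) = (3*3)*((-5 + (-2/3 - 2/2))*(-5)) = 9*((-5 + (-2/3 - 2*1/2))*(-5)) = 9*((-5 + (-2/3 - 1))*(-5)) = 9*((-5 - 5/3)*(-5)) = 9*(-20/3*(-5)) = 9*(100/3) = 300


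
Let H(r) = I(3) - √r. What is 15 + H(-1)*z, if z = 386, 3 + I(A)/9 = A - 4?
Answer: -13881 - 386*I ≈ -13881.0 - 386.0*I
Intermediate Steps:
I(A) = -63 + 9*A (I(A) = -27 + 9*(A - 4) = -27 + 9*(-4 + A) = -27 + (-36 + 9*A) = -63 + 9*A)
H(r) = -36 - √r (H(r) = (-63 + 9*3) - √r = (-63 + 27) - √r = -36 - √r)
15 + H(-1)*z = 15 + (-36 - √(-1))*386 = 15 + (-36 - I)*386 = 15 + (-13896 - 386*I) = -13881 - 386*I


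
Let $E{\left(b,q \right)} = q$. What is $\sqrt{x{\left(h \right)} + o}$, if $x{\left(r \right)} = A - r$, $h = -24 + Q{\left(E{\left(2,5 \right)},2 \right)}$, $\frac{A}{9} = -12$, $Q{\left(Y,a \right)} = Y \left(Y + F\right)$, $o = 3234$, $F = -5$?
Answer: $15 \sqrt{14} \approx 56.125$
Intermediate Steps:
$Q{\left(Y,a \right)} = Y \left(-5 + Y\right)$ ($Q{\left(Y,a \right)} = Y \left(Y - 5\right) = Y \left(-5 + Y\right)$)
$A = -108$ ($A = 9 \left(-12\right) = -108$)
$h = -24$ ($h = -24 + 5 \left(-5 + 5\right) = -24 + 5 \cdot 0 = -24 + 0 = -24$)
$x{\left(r \right)} = -108 - r$
$\sqrt{x{\left(h \right)} + o} = \sqrt{\left(-108 - -24\right) + 3234} = \sqrt{\left(-108 + 24\right) + 3234} = \sqrt{-84 + 3234} = \sqrt{3150} = 15 \sqrt{14}$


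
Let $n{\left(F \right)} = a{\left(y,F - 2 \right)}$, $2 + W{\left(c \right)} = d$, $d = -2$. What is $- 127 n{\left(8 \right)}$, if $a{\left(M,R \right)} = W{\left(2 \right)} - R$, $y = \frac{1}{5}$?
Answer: $1270$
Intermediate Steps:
$W{\left(c \right)} = -4$ ($W{\left(c \right)} = -2 - 2 = -4$)
$y = \frac{1}{5} \approx 0.2$
$a{\left(M,R \right)} = -4 - R$
$n{\left(F \right)} = -2 - F$ ($n{\left(F \right)} = -4 - \left(F - 2\right) = -4 - \left(-2 + F\right) = -2 - F$)
$- 127 n{\left(8 \right)} = - 127 \left(-2 - 8\right) = \left(-127\right) \left(-10\right) = 1270$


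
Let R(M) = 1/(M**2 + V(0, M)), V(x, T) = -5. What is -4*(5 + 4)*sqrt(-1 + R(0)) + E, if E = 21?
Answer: 21 - 36*I*sqrt(30)/5 ≈ 21.0 - 39.436*I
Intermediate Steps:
R(M) = 1/(-5 + M**2) (R(M) = 1/(M**2 - 5) = 1/(-5 + M**2))
-4*(5 + 4)*sqrt(-1 + R(0)) + E = -4*(5 + 4)*sqrt(-1 + 1/(-5 + 0**2)) + 21 = -36*sqrt(-1 + 1/(-5 + 0)) + 21 = -36*sqrt(-1 + 1/(-5)) + 21 = -36*sqrt(-1 - 1/5) + 21 = -36*sqrt(-6/5) + 21 = -36*I*sqrt(30)/5 + 21 = 21 - 36*I*sqrt(30)/5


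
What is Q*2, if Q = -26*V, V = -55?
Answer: 2860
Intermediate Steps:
Q = 1430 (Q = -26*(-55) = 1430)
Q*2 = 1430*2 = 2860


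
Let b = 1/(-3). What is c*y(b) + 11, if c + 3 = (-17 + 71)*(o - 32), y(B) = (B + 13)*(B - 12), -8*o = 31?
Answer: 1818727/6 ≈ 3.0312e+5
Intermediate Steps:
o = -31/8 (o = -1/8*31 = -31/8 ≈ -3.8750)
b = -1/3 ≈ -0.33333
y(B) = (-12 + B)*(13 + B) (y(B) = (13 + B)*(-12 + B) = (-12 + B)*(13 + B))
c = -7761/4 (c = -3 + (-17 + 71)*(-31/8 - 32) = -3 + 54*(-287/8) = -3 - 7749/4 = -7761/4 ≈ -1940.3)
c*y(b) + 11 = -7761*(-156 - 1/3 + (-1/3)**2)/4 + 11 = -7761*(-156 - 1/3 + 1/9)/4 + 11 = -7761/4*(-1406/9) + 11 = 1818661/6 + 11 = 1818727/6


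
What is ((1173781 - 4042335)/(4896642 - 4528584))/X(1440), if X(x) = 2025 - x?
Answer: -110329/8281305 ≈ -0.013323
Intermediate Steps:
((1173781 - 4042335)/(4896642 - 4528584))/X(1440) = ((1173781 - 4042335)/(4896642 - 4528584))/(2025 - 1*1440) = (-2868554/368058)/(2025 - 1440) = -2868554*1/368058/585 = -1434277/184029*1/585 = -110329/8281305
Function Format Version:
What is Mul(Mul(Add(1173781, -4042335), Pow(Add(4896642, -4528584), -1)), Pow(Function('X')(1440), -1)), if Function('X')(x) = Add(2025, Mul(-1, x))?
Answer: Rational(-110329, 8281305) ≈ -0.013323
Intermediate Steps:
Mul(Mul(Add(1173781, -4042335), Pow(Add(4896642, -4528584), -1)), Pow(Function('X')(1440), -1)) = Mul(Mul(Add(1173781, -4042335), Pow(Add(4896642, -4528584), -1)), Pow(Add(2025, Mul(-1, 1440)), -1)) = Mul(Mul(-2868554, Pow(368058, -1)), Pow(Add(2025, -1440), -1)) = Mul(Mul(-2868554, Rational(1, 368058)), Pow(585, -1)) = Mul(Rational(-1434277, 184029), Rational(1, 585)) = Rational(-110329, 8281305)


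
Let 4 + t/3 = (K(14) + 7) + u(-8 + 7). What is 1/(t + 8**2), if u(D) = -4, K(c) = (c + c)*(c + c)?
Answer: 1/2413 ≈ 0.00041442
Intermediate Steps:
K(c) = 4*c**2 (K(c) = (2*c)*(2*c) = 4*c**2)
t = 2349 (t = -12 + 3*((4*14**2 + 7) - 4) = -12 + 3*((4*196 + 7) - 4) = -12 + 3*((784 + 7) - 4) = -12 + 3*(791 - 4) = -12 + 3*787 = -12 + 2361 = 2349)
1/(t + 8**2) = 1/(2349 + 8**2) = 1/(2349 + 64) = 1/2413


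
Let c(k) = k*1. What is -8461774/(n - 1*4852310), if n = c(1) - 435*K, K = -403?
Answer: 4230887/2338502 ≈ 1.8092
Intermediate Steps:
c(k) = k
n = 175306 (n = 1 - 435*(-403) = 1 + 175305 = 175306)
-8461774/(n - 1*4852310) = -8461774/(175306 - 1*4852310) = -8461774/(175306 - 4852310) = -8461774/(-4677004) = -8461774*(-1/4677004) = 4230887/2338502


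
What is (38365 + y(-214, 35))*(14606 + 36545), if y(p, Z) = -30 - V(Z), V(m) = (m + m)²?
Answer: 1710233685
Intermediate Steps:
V(m) = 4*m² (V(m) = (2*m)² = 4*m²)
y(p, Z) = -30 - 4*Z²
(38365 + y(-214, 35))*(14606 + 36545) = (38365 + (-30 - 4*35²))*(14606 + 36545) = (38365 + (-30 - 4*1225))*51151 = (38365 + (-30 - 4900))*51151 = (38365 - 4930)*51151 = 33435*51151 = 1710233685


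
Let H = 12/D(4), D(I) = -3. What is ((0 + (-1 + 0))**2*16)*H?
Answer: -64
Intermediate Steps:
H = -4 (H = 12/(-3) = 12*(-1/3) = -4)
((0 + (-1 + 0))**2*16)*H = ((0 + (-1 + 0))**2*16)*(-4) = ((0 - 1)**2*16)*(-4) = ((-1)**2*16)*(-4) = (1*16)*(-4) = 16*(-4) = -64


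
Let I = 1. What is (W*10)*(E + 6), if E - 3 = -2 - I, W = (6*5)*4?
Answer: 7200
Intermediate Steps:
W = 120 (W = 30*4 = 120)
E = 0 (E = 3 + (-2 - 1*1) = 3 + (-2 - 1) = 3 - 3 = 0)
(W*10)*(E + 6) = (120*10)*(0 + 6) = 1200*6 = 7200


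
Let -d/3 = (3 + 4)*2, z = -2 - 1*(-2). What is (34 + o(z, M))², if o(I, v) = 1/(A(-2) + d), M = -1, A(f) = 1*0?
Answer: 2036329/1764 ≈ 1154.4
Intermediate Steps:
A(f) = 0
z = 0 (z = -2 + 2 = 0)
d = -42 (d = -3*(3 + 4)*2 = -21*2 = -3*14 = -42)
o(I, v) = -1/42 (o(I, v) = 1/(0 - 42) = 1/(-42) = -1/42)
(34 + o(z, M))² = (34 - 1/42)² = (1427/42)² = 2036329/1764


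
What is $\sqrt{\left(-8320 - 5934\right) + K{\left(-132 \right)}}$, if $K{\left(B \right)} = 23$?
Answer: $i \sqrt{14231} \approx 119.29 i$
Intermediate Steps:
$\sqrt{\left(-8320 - 5934\right) + K{\left(-132 \right)}} = \sqrt{\left(-8320 - 5934\right) + 23} = \sqrt{-14254 + 23} = \sqrt{-14231} = i \sqrt{14231}$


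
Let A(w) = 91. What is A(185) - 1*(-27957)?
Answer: 28048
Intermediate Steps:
A(185) - 1*(-27957) = 91 - 1*(-27957) = 91 + 27957 = 28048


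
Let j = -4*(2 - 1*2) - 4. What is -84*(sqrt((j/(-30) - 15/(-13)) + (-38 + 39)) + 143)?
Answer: -12012 - 28*sqrt(86970)/65 ≈ -12139.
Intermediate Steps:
j = -4 (j = -4*(2 - 2) - 4 = -4*0 - 4 = 0 - 4 = -4)
-84*(sqrt((j/(-30) - 15/(-13)) + (-38 + 39)) + 143) = -84*(sqrt((-4/(-30) - 15/(-13)) + (-38 + 39)) + 143) = -84*(sqrt((-4*(-1/30) - 15*(-1/13)) + 1) + 143) = -84*(sqrt((2/15 + 15/13) + 1) + 143) = -84*(sqrt(251/195 + 1) + 143) = -84*(sqrt(446/195) + 143) = -84*(sqrt(86970)/195 + 143) = -84*(143 + sqrt(86970)/195) = -12012 - 28*sqrt(86970)/65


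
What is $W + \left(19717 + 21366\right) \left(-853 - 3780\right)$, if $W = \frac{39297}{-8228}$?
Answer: $- \frac{1566097310189}{8228} \approx -1.9034 \cdot 10^{8}$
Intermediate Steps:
$W = - \frac{39297}{8228}$ ($W = 39297 \left(- \frac{1}{8228}\right) = - \frac{39297}{8228} \approx -4.776$)
$W + \left(19717 + 21366\right) \left(-853 - 3780\right) = - \frac{39297}{8228} + \left(19717 + 21366\right) \left(-853 - 3780\right) = - \frac{39297}{8228} + 41083 \left(-4633\right) = - \frac{39297}{8228} - 190337539 = - \frac{1566097310189}{8228}$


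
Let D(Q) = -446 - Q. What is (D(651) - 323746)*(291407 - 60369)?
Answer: -75051077034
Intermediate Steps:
(D(651) - 323746)*(291407 - 60369) = ((-446 - 1*651) - 323746)*(291407 - 60369) = ((-446 - 651) - 323746)*231038 = (-1097 - 323746)*231038 = -324843*231038 = -75051077034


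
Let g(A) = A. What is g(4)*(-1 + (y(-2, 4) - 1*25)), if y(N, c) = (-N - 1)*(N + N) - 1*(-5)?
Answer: -100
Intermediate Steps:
y(N, c) = 5 + 2*N*(-1 - N) (y(N, c) = (-1 - N)*(2*N) + 5 = 2*N*(-1 - N) + 5 = 5 + 2*N*(-1 - N))
g(4)*(-1 + (y(-2, 4) - 1*25)) = 4*(-1 + ((5 - 2*(-2) - 2*(-2)²) - 1*25)) = 4*(-1 + ((5 + 4 - 2*4) - 25)) = 4*(-1 + ((5 + 4 - 8) - 25)) = 4*(-1 + (1 - 25)) = 4*(-1 - 24) = 4*(-25) = -100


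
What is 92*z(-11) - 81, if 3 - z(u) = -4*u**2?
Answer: 44723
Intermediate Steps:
z(u) = 3 + 4*u**2 (z(u) = 3 - (-4)*u**2 = 3 + 4*u**2)
92*z(-11) - 81 = 92*(3 + 4*(-11)**2) - 81 = 92*(3 + 4*121) - 81 = 92*(3 + 484) - 81 = 92*487 - 81 = 44804 - 81 = 44723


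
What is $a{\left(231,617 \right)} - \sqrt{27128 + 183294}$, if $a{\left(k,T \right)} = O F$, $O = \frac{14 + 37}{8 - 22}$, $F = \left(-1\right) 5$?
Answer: $\frac{255}{14} - \sqrt{210422} \approx -440.5$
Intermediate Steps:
$F = -5$
$O = - \frac{51}{14}$ ($O = \frac{51}{-14} = 51 \left(- \frac{1}{14}\right) = - \frac{51}{14} \approx -3.6429$)
$a{\left(k,T \right)} = \frac{255}{14}$ ($a{\left(k,T \right)} = \left(- \frac{51}{14}\right) \left(-5\right) = \frac{255}{14}$)
$a{\left(231,617 \right)} - \sqrt{27128 + 183294} = \frac{255}{14} - \sqrt{27128 + 183294} = \frac{255}{14} - \sqrt{210422}$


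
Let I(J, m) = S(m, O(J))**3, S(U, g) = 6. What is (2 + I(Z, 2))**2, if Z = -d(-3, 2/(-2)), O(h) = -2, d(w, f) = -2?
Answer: 47524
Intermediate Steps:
Z = 2 (Z = -1*(-2) = 2)
I(J, m) = 216 (I(J, m) = 6**3 = 216)
(2 + I(Z, 2))**2 = (2 + 216)**2 = 218**2 = 47524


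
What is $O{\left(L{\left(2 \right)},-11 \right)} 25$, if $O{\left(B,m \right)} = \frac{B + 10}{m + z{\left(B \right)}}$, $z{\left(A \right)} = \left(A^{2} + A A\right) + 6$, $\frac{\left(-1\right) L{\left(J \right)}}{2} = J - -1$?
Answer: $\frac{100}{67} \approx 1.4925$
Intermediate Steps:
$L{\left(J \right)} = -2 - 2 J$ ($L{\left(J \right)} = - 2 \left(J - -1\right) = - 2 \left(J + 1\right) = - 2 \left(1 + J\right) = -2 - 2 J$)
$z{\left(A \right)} = 6 + 2 A^{2}$ ($z{\left(A \right)} = \left(A^{2} + A^{2}\right) + 6 = 2 A^{2} + 6 = 6 + 2 A^{2}$)
$O{\left(B,m \right)} = \frac{10 + B}{6 + m + 2 B^{2}}$ ($O{\left(B,m \right)} = \frac{B + 10}{m + \left(6 + 2 B^{2}\right)} = \frac{10 + B}{6 + m + 2 B^{2}}$)
$O{\left(L{\left(2 \right)},-11 \right)} 25 = \frac{10 - 6}{6 - 11 + 2 \left(-2 - 4\right)^{2}} \cdot 25 = \frac{10 - 6}{6 - 11 + 2 \left(-6\right)^{2}} \cdot 25 = \frac{1}{6 - 11 + 2 \cdot 36} \cdot 4 \cdot 25 = \frac{1}{6 - 11 + 72} \cdot 4 \cdot 25 = \frac{1}{67} \cdot 4 \cdot 25 = \frac{4}{67} \cdot 25 = \frac{100}{67}$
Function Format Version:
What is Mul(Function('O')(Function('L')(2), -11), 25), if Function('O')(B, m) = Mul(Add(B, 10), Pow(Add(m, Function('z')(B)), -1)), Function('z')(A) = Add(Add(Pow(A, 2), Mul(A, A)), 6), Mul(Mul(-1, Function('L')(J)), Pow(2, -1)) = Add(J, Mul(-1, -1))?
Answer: Rational(100, 67) ≈ 1.4925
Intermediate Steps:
Function('L')(J) = Add(-2, Mul(-2, J)) (Function('L')(J) = Mul(-2, Add(J, Mul(-1, -1))) = Mul(-2, Add(J, 1)) = Mul(-2, Add(1, J)) = Add(-2, Mul(-2, J)))
Function('z')(A) = Add(6, Mul(2, Pow(A, 2))) (Function('z')(A) = Add(Add(Pow(A, 2), Pow(A, 2)), 6) = Add(Mul(2, Pow(A, 2)), 6) = Add(6, Mul(2, Pow(A, 2))))
Function('O')(B, m) = Mul(Pow(Add(6, m, Mul(2, Pow(B, 2))), -1), Add(10, B)) (Function('O')(B, m) = Mul(Add(B, 10), Pow(Add(m, Add(6, Mul(2, Pow(B, 2)))), -1)) = Mul(Add(10, B), Pow(Add(6, m, Mul(2, Pow(B, 2))), -1)) = Mul(Pow(Add(6, m, Mul(2, Pow(B, 2))), -1), Add(10, B)))
Mul(Function('O')(Function('L')(2), -11), 25) = Mul(Mul(Pow(Add(6, -11, Mul(2, Pow(Add(-2, Mul(-2, 2)), 2))), -1), Add(10, Add(-2, Mul(-2, 2)))), 25) = Mul(Mul(Pow(Add(6, -11, Mul(2, Pow(Add(-2, -4), 2))), -1), Add(10, Add(-2, -4))), 25) = Mul(Mul(Pow(Add(6, -11, Mul(2, Pow(-6, 2))), -1), Add(10, -6)), 25) = Mul(Mul(Pow(Add(6, -11, Mul(2, 36)), -1), 4), 25) = Mul(Mul(Pow(Add(6, -11, 72), -1), 4), 25) = Mul(Mul(Pow(67, -1), 4), 25) = Mul(Mul(Rational(1, 67), 4), 25) = Mul(Rational(4, 67), 25) = Rational(100, 67)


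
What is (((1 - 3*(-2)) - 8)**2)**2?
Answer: 1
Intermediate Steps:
(((1 - 3*(-2)) - 8)**2)**2 = (((1 + 6) - 8)**2)**2 = ((7 - 8)**2)**2 = ((-1)**2)**2 = 1**2 = 1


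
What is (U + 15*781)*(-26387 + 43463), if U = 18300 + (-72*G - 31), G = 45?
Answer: 456680544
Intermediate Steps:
U = 15029 (U = 18300 + (-72*45 - 31) = 18300 + (-3240 - 31) = 18300 - 3271 = 15029)
(U + 15*781)*(-26387 + 43463) = (15029 + 15*781)*(-26387 + 43463) = (15029 + 11715)*17076 = 26744*17076 = 456680544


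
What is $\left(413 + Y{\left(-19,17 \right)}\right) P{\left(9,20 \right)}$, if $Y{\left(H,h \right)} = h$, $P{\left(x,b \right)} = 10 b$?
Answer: $86000$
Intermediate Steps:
$\left(413 + Y{\left(-19,17 \right)}\right) P{\left(9,20 \right)} = \left(413 + 17\right) 10 \cdot 20 = 430 \cdot 200 = 86000$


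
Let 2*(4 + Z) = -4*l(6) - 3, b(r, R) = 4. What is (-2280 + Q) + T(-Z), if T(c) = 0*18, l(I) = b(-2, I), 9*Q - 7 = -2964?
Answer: -23477/9 ≈ -2608.6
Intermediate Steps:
Q = -2957/9 (Q = 7/9 + (⅑)*(-2964) = 7/9 - 988/3 = -2957/9 ≈ -328.56)
l(I) = 4
Z = -27/2 (Z = -4 + (-4*4 - 3)/2 = -4 + (-16 - 3)/2 = -4 + (½)*(-19) = -4 - 19/2 = -27/2 ≈ -13.500)
T(c) = 0
(-2280 + Q) + T(-Z) = (-2280 - 2957/9) + 0 = -23477/9 + 0 = -23477/9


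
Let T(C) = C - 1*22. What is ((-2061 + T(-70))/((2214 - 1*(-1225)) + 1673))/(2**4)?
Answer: -2153/81792 ≈ -0.026323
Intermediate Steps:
T(C) = -22 + C (T(C) = C - 22 = -22 + C)
((-2061 + T(-70))/((2214 - 1*(-1225)) + 1673))/(2**4) = ((-2061 + (-22 - 70))/((2214 - 1*(-1225)) + 1673))/(2**4) = ((-2061 - 92)/((2214 + 1225) + 1673))/16 = -2153/(3439 + 1673)*(1/16) = -2153/5112*(1/16) = -2153*1/5112*(1/16) = -2153/5112*1/16 = -2153/81792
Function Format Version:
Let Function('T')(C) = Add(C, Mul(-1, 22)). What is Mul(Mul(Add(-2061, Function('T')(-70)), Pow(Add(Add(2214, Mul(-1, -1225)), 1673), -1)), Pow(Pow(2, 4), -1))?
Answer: Rational(-2153, 81792) ≈ -0.026323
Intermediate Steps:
Function('T')(C) = Add(-22, C) (Function('T')(C) = Add(C, -22) = Add(-22, C))
Mul(Mul(Add(-2061, Function('T')(-70)), Pow(Add(Add(2214, Mul(-1, -1225)), 1673), -1)), Pow(Pow(2, 4), -1)) = Mul(Mul(Add(-2061, Add(-22, -70)), Pow(Add(Add(2214, Mul(-1, -1225)), 1673), -1)), Pow(Pow(2, 4), -1)) = Mul(Mul(Add(-2061, -92), Pow(Add(Add(2214, 1225), 1673), -1)), Pow(16, -1)) = Mul(Mul(-2153, Pow(Add(3439, 1673), -1)), Rational(1, 16)) = Mul(Mul(-2153, Pow(5112, -1)), Rational(1, 16)) = Mul(Mul(-2153, Rational(1, 5112)), Rational(1, 16)) = Mul(Rational(-2153, 5112), Rational(1, 16)) = Rational(-2153, 81792)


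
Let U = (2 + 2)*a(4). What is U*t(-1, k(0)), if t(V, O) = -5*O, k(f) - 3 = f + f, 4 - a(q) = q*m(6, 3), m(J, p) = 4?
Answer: 720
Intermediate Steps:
a(q) = 4 - 4*q (a(q) = 4 - q*4 = 4 - 4*q)
k(f) = 3 + 2*f (k(f) = 3 + (f + f) = 3 + 2*f)
U = -48 (U = (2 + 2)*(4 - 4*4) = 4*(4 - 16) = 4*(-12) = -48)
U*t(-1, k(0)) = -(-240)*(3 + 2*0) = -(-240)*(3 + 0) = -(-240)*3 = -48*(-15) = 720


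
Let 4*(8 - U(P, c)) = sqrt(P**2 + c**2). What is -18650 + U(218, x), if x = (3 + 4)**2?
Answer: -18642 - 5*sqrt(1997)/4 ≈ -18698.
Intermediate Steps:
x = 49 (x = 7**2 = 49)
U(P, c) = 8 - sqrt(P**2 + c**2)/4
-18650 + U(218, x) = -18650 + (8 - sqrt(218**2 + 49**2)/4) = -18650 + (8 - sqrt(47524 + 2401)/4) = -18650 + (8 - 5*sqrt(1997)/4) = -18642 - 5*sqrt(1997)/4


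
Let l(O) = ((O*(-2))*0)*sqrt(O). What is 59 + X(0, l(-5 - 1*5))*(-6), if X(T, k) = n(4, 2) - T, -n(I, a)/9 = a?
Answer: 167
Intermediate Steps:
n(I, a) = -9*a
l(O) = 0 (l(O) = (-2*O*0)*sqrt(O) = 0*sqrt(O) = 0)
X(T, k) = -18 - T (X(T, k) = -9*2 - T = -18 - T)
59 + X(0, l(-5 - 1*5))*(-6) = 59 + (-18 - 1*0)*(-6) = 59 + (-18 + 0)*(-6) = 59 - 18*(-6) = 59 + 108 = 167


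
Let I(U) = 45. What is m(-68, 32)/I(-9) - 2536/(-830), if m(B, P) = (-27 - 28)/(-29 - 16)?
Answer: 103621/33615 ≈ 3.0826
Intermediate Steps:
m(B, P) = 11/9 (m(B, P) = -55/(-45) = -55*(-1/45) = 11/9)
m(-68, 32)/I(-9) - 2536/(-830) = (11/9)/45 - 2536/(-830) = (11/9)*(1/45) - 2536*(-1/830) = 11/405 + 1268/415 = 103621/33615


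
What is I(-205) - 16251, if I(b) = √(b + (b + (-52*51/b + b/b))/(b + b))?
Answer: -16251 + I*√8595541/205 ≈ -16251.0 + 14.302*I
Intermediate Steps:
I(b) = √(b + (1 + b - 2652/b)/(2*b)) (I(b) = √(b + (b + (-52*51/b + 1))/((2*b))) = √(b + (b + (-52*51/b + 1))*(1/(2*b))) = √(b + (b + (-2652/b + 1))*(1/(2*b))) = √(b + (b + (1 - 2652/b))*(1/(2*b))) = √(b + (1 + b - 2652/b)*(1/(2*b))) = √(b + (1 + b - 2652/b)/(2*b)))
I(-205) - 16251 = √(2 - 5304/(-205)² + 2/(-205) + 4*(-205))/2 - 16251 = √(2 - 5304*1/42025 + 2*(-1/205) - 820)/2 - 16251 = √(2 - 5304/42025 - 2/205 - 820)/2 - 16251 = √(-34382164/42025)/2 - 16251 = (2*I*√8595541/205)/2 - 16251 = I*√8595541/205 - 16251 = -16251 + I*√8595541/205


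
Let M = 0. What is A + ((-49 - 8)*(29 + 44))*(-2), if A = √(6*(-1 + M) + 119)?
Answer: 8322 + √113 ≈ 8332.6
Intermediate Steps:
A = √113 (A = √(6*(-1 + 0) + 119) = √(6*(-1) + 119) = √(-6 + 119) = √113 ≈ 10.630)
A + ((-49 - 8)*(29 + 44))*(-2) = √113 + ((-49 - 8)*(29 + 44))*(-2) = √113 - 57*73*(-2) = √113 - 4161*(-2) = √113 + 8322 = 8322 + √113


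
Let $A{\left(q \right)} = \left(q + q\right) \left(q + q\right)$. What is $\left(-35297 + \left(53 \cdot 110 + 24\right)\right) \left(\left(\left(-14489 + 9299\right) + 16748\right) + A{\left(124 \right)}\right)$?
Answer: $-2151164466$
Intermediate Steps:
$A{\left(q \right)} = 4 q^{2}$ ($A{\left(q \right)} = 2 q 2 q = 4 q^{2}$)
$\left(-35297 + \left(53 \cdot 110 + 24\right)\right) \left(\left(\left(-14489 + 9299\right) + 16748\right) + A{\left(124 \right)}\right) = \left(-35297 + \left(53 \cdot 110 + 24\right)\right) \left(\left(\left(-14489 + 9299\right) + 16748\right) + 4 \cdot 124^{2}\right) = \left(-35297 + \left(5830 + 24\right)\right) \left(\left(-5190 + 16748\right) + 4 \cdot 15376\right) = \left(-35297 + 5854\right) \left(11558 + 61504\right) = \left(-29443\right) 73062 = -2151164466$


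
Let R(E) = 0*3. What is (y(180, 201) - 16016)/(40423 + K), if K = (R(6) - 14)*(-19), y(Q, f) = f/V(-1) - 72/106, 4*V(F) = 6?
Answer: -280594/718839 ≈ -0.39034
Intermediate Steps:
R(E) = 0
V(F) = 3/2 (V(F) = (¼)*6 = 3/2)
y(Q, f) = -36/53 + 2*f/3 (y(Q, f) = f/(3/2) - 72/106 = f*(⅔) - 72*1/106 = 2*f/3 - 36/53 = -36/53 + 2*f/3)
K = 266 (K = (0 - 14)*(-19) = -14*(-19) = 266)
(y(180, 201) - 16016)/(40423 + K) = ((-36/53 + (⅔)*201) - 16016)/(40423 + 266) = ((-36/53 + 134) - 16016)/40689 = (7066/53 - 16016)*(1/40689) = -841782/53*1/40689 = -280594/718839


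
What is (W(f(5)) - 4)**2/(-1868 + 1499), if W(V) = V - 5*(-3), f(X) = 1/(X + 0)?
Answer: -3136/9225 ≈ -0.33995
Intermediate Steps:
f(X) = 1/X
W(V) = 15 + V (W(V) = V + 15 = 15 + V)
(W(f(5)) - 4)**2/(-1868 + 1499) = ((15 + 1/5) - 4)**2/(-1868 + 1499) = ((15 + 1/5) - 4)**2/(-369) = (76/5 - 4)**2*(-1/369) = (56/5)**2*(-1/369) = (3136/25)*(-1/369) = -3136/9225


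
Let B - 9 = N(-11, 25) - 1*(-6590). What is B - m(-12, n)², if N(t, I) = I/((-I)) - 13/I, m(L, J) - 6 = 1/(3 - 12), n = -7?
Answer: 13289672/2025 ≈ 6562.8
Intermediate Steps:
m(L, J) = 53/9 (m(L, J) = 6 + 1/(3 - 12) = 6 + 1/(-9) = 6 - ⅑ = 53/9)
N(t, I) = -1 - 13/I (N(t, I) = I*(-1/I) - 13/I = -1 - 13/I)
B = 164937/25 (B = 9 + ((-13 - 1*25)/25 - 1*(-6590)) = 9 + ((-13 - 25)/25 + 6590) = 9 + ((1/25)*(-38) + 6590) = 9 + (-38/25 + 6590) = 9 + 164712/25 = 164937/25 ≈ 6597.5)
B - m(-12, n)² = 164937/25 - (53/9)² = 164937/25 - 1*2809/81 = 164937/25 - 2809/81 = 13289672/2025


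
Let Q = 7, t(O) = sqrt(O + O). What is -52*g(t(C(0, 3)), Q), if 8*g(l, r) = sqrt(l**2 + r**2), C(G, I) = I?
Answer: -13*sqrt(55)/2 ≈ -48.205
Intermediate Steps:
t(O) = sqrt(2)*sqrt(O) (t(O) = sqrt(2*O) = sqrt(2)*sqrt(O))
g(l, r) = sqrt(l**2 + r**2)/8
-52*g(t(C(0, 3)), Q) = -13*sqrt((sqrt(2)*sqrt(3))**2 + 7**2)/2 = -13*sqrt((sqrt(6))**2 + 49)/2 = -13*sqrt(6 + 49)/2 = -13*sqrt(55)/2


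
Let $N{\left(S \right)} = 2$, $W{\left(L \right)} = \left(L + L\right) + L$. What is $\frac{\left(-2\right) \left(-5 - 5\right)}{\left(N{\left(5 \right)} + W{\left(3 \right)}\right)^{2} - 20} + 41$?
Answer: $\frac{4161}{101} \approx 41.198$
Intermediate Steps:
$W{\left(L \right)} = 3 L$ ($W{\left(L \right)} = 2 L + L = 3 L$)
$\frac{\left(-2\right) \left(-5 - 5\right)}{\left(N{\left(5 \right)} + W{\left(3 \right)}\right)^{2} - 20} + 41 = \frac{\left(-2\right) \left(-5 - 5\right)}{\left(2 + 3 \cdot 3\right)^{2} - 20} + 41 = \frac{\left(-2\right) \left(-10\right)}{\left(2 + 9\right)^{2} - 20} + 41 = \frac{20}{11^{2} - 20} + 41 = \frac{20}{121 - 20} + 41 = \frac{20}{101} + 41 = \frac{4161}{101}$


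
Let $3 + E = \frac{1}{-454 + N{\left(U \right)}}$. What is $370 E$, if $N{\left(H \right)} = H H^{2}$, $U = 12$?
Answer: $- \frac{706885}{637} \approx -1109.7$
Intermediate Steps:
$N{\left(H \right)} = H^{3}$
$E = - \frac{3821}{1274}$ ($E = -3 + \frac{1}{-454 + 12^{3}} = -3 + \frac{1}{-454 + 1728} = -3 + \frac{1}{1274} = - \frac{3821}{1274} \approx -2.9992$)
$370 E = 370 \left(- \frac{3821}{1274}\right) = - \frac{706885}{637}$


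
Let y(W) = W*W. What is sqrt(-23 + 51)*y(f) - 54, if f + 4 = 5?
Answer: -54 + 2*sqrt(7) ≈ -48.708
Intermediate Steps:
f = 1 (f = -4 + 5 = 1)
y(W) = W**2
sqrt(-23 + 51)*y(f) - 54 = sqrt(-23 + 51)*1**2 - 54 = sqrt(28)*1 - 54 = (2*sqrt(7))*1 - 54 = 2*sqrt(7) - 54 = -54 + 2*sqrt(7)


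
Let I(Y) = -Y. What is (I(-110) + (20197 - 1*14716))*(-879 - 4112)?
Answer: -27904681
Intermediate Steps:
(I(-110) + (20197 - 1*14716))*(-879 - 4112) = (-1*(-110) + (20197 - 1*14716))*(-879 - 4112) = (110 + (20197 - 14716))*(-4991) = (110 + 5481)*(-4991) = 5591*(-4991) = -27904681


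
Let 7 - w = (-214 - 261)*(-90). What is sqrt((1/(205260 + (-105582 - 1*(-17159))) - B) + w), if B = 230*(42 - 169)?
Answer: 4*I*sqrt(11546088797215)/116837 ≈ 116.33*I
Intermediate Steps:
B = -29210 (B = 230*(-127) = -29210)
w = -42743 (w = 7 - (-214 - 261)*(-90) = 7 - (-475)*(-90) = 7 - 1*42750 = 7 - 42750 = -42743)
sqrt((1/(205260 + (-105582 - 1*(-17159))) - B) + w) = sqrt((1/(205260 + (-105582 - 1*(-17159))) - 1*(-29210)) - 42743) = sqrt((1/(205260 + (-105582 + 17159)) + 29210) - 42743) = sqrt((1/(205260 - 88423) + 29210) - 42743) = sqrt((1/116837 + 29210) - 42743) = sqrt(3412808771/116837 - 42743) = sqrt(-1581155120/116837) = 4*I*sqrt(11546088797215)/116837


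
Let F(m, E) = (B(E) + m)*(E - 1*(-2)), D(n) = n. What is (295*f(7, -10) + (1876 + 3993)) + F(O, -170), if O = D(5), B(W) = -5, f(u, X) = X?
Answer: 2919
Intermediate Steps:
O = 5
F(m, E) = (-5 + m)*(2 + E) (F(m, E) = (-5 + m)*(E - 1*(-2)) = (-5 + m)*(E + 2) = (-5 + m)*(2 + E))
(295*f(7, -10) + (1876 + 3993)) + F(O, -170) = (295*(-10) + (1876 + 3993)) + (-10 - 5*(-170) + 2*5 - 170*5) = (-2950 + 5869) + (-10 + 850 + 10 - 850) = 2919 + 0 = 2919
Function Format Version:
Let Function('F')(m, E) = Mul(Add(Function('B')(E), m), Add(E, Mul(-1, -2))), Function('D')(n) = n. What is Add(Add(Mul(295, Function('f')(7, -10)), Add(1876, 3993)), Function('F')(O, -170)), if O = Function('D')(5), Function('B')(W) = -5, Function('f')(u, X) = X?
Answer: 2919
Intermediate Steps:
O = 5
Function('F')(m, E) = Mul(Add(-5, m), Add(2, E)) (Function('F')(m, E) = Mul(Add(-5, m), Add(E, Mul(-1, -2))) = Mul(Add(-5, m), Add(E, 2)) = Mul(Add(-5, m), Add(2, E)))
Add(Add(Mul(295, Function('f')(7, -10)), Add(1876, 3993)), Function('F')(O, -170)) = Add(Add(Mul(295, -10), Add(1876, 3993)), Add(-10, Mul(-5, -170), Mul(2, 5), Mul(-170, 5))) = Add(Add(-2950, 5869), Add(-10, 850, 10, -850)) = Add(2919, 0) = 2919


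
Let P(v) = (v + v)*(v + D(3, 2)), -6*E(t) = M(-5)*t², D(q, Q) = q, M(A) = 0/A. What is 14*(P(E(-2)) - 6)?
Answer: -84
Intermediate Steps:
M(A) = 0
E(t) = 0 (E(t) = -0*t² = -⅙*0 = 0)
P(v) = 2*v*(3 + v) (P(v) = (v + v)*(v + 3) = (2*v)*(3 + v) = 2*v*(3 + v))
14*(P(E(-2)) - 6) = 14*(2*0*(3 + 0) - 6) = 14*(2*0*3 - 6) = 14*(0 - 6) = 14*(-6) = -84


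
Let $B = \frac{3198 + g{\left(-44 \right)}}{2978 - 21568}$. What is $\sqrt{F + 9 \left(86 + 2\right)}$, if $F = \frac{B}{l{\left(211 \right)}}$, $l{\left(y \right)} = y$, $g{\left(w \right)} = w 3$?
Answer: $\frac{\sqrt{18026098803735}}{150865} \approx 28.142$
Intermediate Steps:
$g{\left(w \right)} = 3 w$
$B = - \frac{1533}{9295}$ ($B = \frac{3198 + 3 \left(-44\right)}{2978 - 21568} = \frac{3198 - 132}{-18590} = 3066 \left(- \frac{1}{18590}\right) = - \frac{1533}{9295} \approx -0.16493$)
$F = - \frac{1533}{1961245}$ ($F = - \frac{1533}{9295 \cdot 211} = \left(- \frac{1533}{9295}\right) \frac{1}{211} = - \frac{1533}{1961245} \approx -0.00078165$)
$\sqrt{F + 9 \left(86 + 2\right)} = \sqrt{- \frac{1533}{1961245} + 9 \left(86 + 2\right)} = \sqrt{- \frac{1533}{1961245} + 9 \cdot 88} = \sqrt{- \frac{1533}{1961245} + 792} = \sqrt{\frac{1553304507}{1961245}} = \frac{\sqrt{18026098803735}}{150865}$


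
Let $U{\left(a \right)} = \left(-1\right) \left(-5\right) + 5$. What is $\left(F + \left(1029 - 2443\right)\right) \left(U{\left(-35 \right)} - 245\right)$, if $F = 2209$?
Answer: $-186825$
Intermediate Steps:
$U{\left(a \right)} = 10$ ($U{\left(a \right)} = 5 + 5 = 10$)
$\left(F + \left(1029 - 2443\right)\right) \left(U{\left(-35 \right)} - 245\right) = \left(2209 + \left(1029 - 2443\right)\right) \left(10 - 245\right) = \left(2209 + \left(1029 - 2443\right)\right) \left(-235\right) = \left(2209 - 1414\right) \left(-235\right) = 795 \left(-235\right) = -186825$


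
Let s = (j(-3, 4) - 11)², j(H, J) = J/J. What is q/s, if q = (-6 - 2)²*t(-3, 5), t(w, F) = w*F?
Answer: -48/5 ≈ -9.6000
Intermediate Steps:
j(H, J) = 1
t(w, F) = F*w
s = 100 (s = (1 - 11)² = (-10)² = 100)
q = -960 (q = (-6 - 2)²*(5*(-3)) = (-8)²*(-15) = 64*(-15) = -960)
q/s = -960/100 = -960*1/100 = -48/5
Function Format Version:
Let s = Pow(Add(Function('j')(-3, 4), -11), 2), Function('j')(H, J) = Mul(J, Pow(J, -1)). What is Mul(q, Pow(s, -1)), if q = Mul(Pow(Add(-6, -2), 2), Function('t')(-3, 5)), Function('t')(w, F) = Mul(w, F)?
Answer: Rational(-48, 5) ≈ -9.6000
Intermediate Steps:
Function('j')(H, J) = 1
Function('t')(w, F) = Mul(F, w)
s = 100 (s = Pow(Add(1, -11), 2) = Pow(-10, 2) = 100)
q = -960 (q = Mul(Pow(Add(-6, -2), 2), Mul(5, -3)) = Mul(Pow(-8, 2), -15) = Mul(64, -15) = -960)
Mul(q, Pow(s, -1)) = Mul(-960, Pow(100, -1)) = Mul(-960, Rational(1, 100)) = Rational(-48, 5)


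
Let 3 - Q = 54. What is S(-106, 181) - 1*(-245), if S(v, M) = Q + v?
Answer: 88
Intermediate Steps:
Q = -51 (Q = 3 - 1*54 = 3 - 54 = -51)
S(v, M) = -51 + v
S(-106, 181) - 1*(-245) = (-51 - 106) - 1*(-245) = -157 + 245 = 88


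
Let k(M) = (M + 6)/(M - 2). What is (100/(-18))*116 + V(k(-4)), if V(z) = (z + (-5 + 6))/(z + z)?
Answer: -5809/9 ≈ -645.44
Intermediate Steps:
k(M) = (6 + M)/(-2 + M)
V(z) = (1 + z)/(2*z) (V(z) = (z + 1)/((2*z)) = (1 + z)*(1/(2*z)) = (1 + z)/(2*z))
(100/(-18))*116 + V(k(-4)) = (100/(-18))*116 + (1 + (6 - 4)/(-2 - 4))/(2*(((6 - 4)/(-2 - 4)))) = (100*(-1/18))*116 + (1 + 2/(-6))/(2*((2/(-6)))) = -50/9*116 + (1 - 1/6*2)/(2*((-1/6*2))) = -5800/9 + (1 - 1/3)/(2*(-1/3)) = -5800/9 + (1/2)*(-3)*(2/3) = -5800/9 - 1 = -5809/9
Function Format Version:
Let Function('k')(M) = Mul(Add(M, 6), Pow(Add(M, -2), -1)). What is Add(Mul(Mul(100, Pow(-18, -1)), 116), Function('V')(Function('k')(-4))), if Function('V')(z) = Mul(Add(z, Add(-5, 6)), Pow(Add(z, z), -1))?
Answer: Rational(-5809, 9) ≈ -645.44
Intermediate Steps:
Function('k')(M) = Mul(Pow(Add(-2, M), -1), Add(6, M)) (Function('k')(M) = Mul(Add(6, M), Pow(Add(-2, M), -1)) = Mul(Pow(Add(-2, M), -1), Add(6, M)))
Function('V')(z) = Mul(Rational(1, 2), Pow(z, -1), Add(1, z)) (Function('V')(z) = Mul(Add(z, 1), Pow(Mul(2, z), -1)) = Mul(Add(1, z), Mul(Rational(1, 2), Pow(z, -1))) = Mul(Rational(1, 2), Pow(z, -1), Add(1, z)))
Add(Mul(Mul(100, Pow(-18, -1)), 116), Function('V')(Function('k')(-4))) = Add(Mul(Mul(100, Pow(-18, -1)), 116), Mul(Rational(1, 2), Pow(Mul(Pow(Add(-2, -4), -1), Add(6, -4)), -1), Add(1, Mul(Pow(Add(-2, -4), -1), Add(6, -4))))) = Add(Mul(Mul(100, Rational(-1, 18)), 116), Mul(Rational(1, 2), Pow(Mul(Pow(-6, -1), 2), -1), Add(1, Mul(Pow(-6, -1), 2)))) = Add(Mul(Rational(-50, 9), 116), Mul(Rational(1, 2), Pow(Mul(Rational(-1, 6), 2), -1), Add(1, Mul(Rational(-1, 6), 2)))) = Add(Rational(-5800, 9), Mul(Rational(1, 2), Pow(Rational(-1, 3), -1), Add(1, Rational(-1, 3)))) = Add(Rational(-5800, 9), Mul(Rational(1, 2), -3, Rational(2, 3))) = Add(Rational(-5800, 9), -1) = Rational(-5809, 9)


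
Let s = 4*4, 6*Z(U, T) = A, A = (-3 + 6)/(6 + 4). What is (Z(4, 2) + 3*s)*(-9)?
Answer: -8649/20 ≈ -432.45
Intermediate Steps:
A = 3/10 ≈ 0.30000
Z(U, T) = 1/20 (Z(U, T) = (⅙)*(3/10) = 1/20)
s = 16
(Z(4, 2) + 3*s)*(-9) = (1/20 + 3*16)*(-9) = (1/20 + 48)*(-9) = (961/20)*(-9) = -8649/20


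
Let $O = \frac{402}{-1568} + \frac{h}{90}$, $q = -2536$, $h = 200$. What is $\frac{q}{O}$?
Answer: $- \frac{17894016}{13871} \approx -1290.0$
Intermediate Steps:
$O = \frac{13871}{7056}$ ($O = \frac{402}{-1568} + \frac{200}{90} = 402 \left(- \frac{1}{1568}\right) + 200 \cdot \frac{1}{90} = - \frac{201}{784} + \frac{20}{9} = \frac{13871}{7056} \approx 1.9658$)
$\frac{q}{O} = - \frac{2536}{\frac{13871}{7056}} = \left(-2536\right) \frac{7056}{13871} = - \frac{17894016}{13871}$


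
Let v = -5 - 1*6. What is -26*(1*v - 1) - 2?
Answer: 310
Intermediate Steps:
v = -11 (v = -5 - 6 = -11)
-26*(1*v - 1) - 2 = -26*(1*(-11) - 1) - 2 = -26*(-11 - 1) - 2 = -26*(-12) - 2 = 312 - 2 = 310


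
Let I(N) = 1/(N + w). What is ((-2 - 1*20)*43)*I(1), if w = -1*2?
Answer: 946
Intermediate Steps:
w = -2
I(N) = 1/(-2 + N) (I(N) = 1/(N - 2) = 1/(-2 + N))
((-2 - 1*20)*43)*I(1) = ((-2 - 1*20)*43)/(-2 + 1) = ((-2 - 20)*43)/(-1) = -22*43*(-1) = -946*(-1) = 946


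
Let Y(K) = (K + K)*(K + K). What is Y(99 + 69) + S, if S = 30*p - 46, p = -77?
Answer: 110540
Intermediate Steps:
Y(K) = 4*K**2 (Y(K) = (2*K)*(2*K) = 4*K**2)
S = -2356 (S = 30*(-77) - 46 = -2310 - 46 = -2356)
Y(99 + 69) + S = 4*(99 + 69)**2 - 2356 = 4*168**2 - 2356 = 4*28224 - 2356 = 112896 - 2356 = 110540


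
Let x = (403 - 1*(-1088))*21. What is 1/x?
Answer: 1/31311 ≈ 3.1938e-5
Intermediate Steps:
x = 31311 (x = (403 + 1088)*21 = 1491*21 = 31311)
1/x = 1/31311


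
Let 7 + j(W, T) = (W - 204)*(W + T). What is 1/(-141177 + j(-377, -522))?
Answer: 1/381135 ≈ 2.6237e-6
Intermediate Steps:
j(W, T) = -7 + (-204 + W)*(T + W) (j(W, T) = -7 + (W - 204)*(W + T) = -7 + (-204 + W)*(T + W))
1/(-141177 + j(-377, -522)) = 1/(-141177 + (-7 + (-377)² - 204*(-522) - 204*(-377) - 522*(-377))) = 1/(-141177 + (-7 + 142129 + 106488 + 76908 + 196794)) = 1/(-141177 + 522312) = 1/381135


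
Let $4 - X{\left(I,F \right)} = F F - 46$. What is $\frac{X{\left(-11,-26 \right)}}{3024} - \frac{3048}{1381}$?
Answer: $- \frac{5040829}{2088072} \approx -2.4141$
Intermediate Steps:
$X{\left(I,F \right)} = 50 - F^{2}$ ($X{\left(I,F \right)} = 4 - \left(F F - 46\right) = 4 - \left(F^{2} - 46\right) = 4 - \left(-46 + F^{2}\right) = 50 - F^{2}$)
$\frac{X{\left(-11,-26 \right)}}{3024} - \frac{3048}{1381} = \frac{50 - \left(-26\right)^{2}}{3024} - \frac{3048}{1381} = \left(50 - 676\right) \frac{1}{3024} - \frac{3048}{1381} = \left(-626\right) \frac{1}{3024} - \frac{3048}{1381} = - \frac{313}{1512} - \frac{3048}{1381} = - \frac{5040829}{2088072}$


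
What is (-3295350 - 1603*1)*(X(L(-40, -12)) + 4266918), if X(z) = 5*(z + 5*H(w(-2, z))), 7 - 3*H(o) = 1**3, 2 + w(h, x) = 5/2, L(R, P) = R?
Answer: -14067333557904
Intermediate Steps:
w(h, x) = 1/2 (w(h, x) = -2 + 5/2 = 1/2)
H(o) = 2 (H(o) = 7/3 - 1/3*1**3 = 7/3 - 1/3*1 = 7/3 - 1/3 = 2)
X(z) = 50 + 5*z (X(z) = 5*(z + 5*2) = 5*(z + 10) = 5*(10 + z) = 50 + 5*z)
(-3295350 - 1603*1)*(X(L(-40, -12)) + 4266918) = (-3295350 - 1603*1)*((50 + 5*(-40)) + 4266918) = (-3295350 - 1603)*((50 - 200) + 4266918) = -3296953*(-150 + 4266918) = -3296953*4266768 = -14067333557904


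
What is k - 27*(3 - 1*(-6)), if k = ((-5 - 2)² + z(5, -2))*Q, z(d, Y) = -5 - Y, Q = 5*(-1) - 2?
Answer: -565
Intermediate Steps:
Q = -7 (Q = -5 - 2 = -7)
k = -322 (k = ((-5 - 2)² + (-5 - 1*(-2)))*(-7) = ((-7)² + (-5 + 2))*(-7) = (49 - 3)*(-7) = 46*(-7) = -322)
k - 27*(3 - 1*(-6)) = -322 - 27*(3 - 1*(-6)) = -322 - 27*(3 + 6) = -322 - 27*9 = -322 - 1*243 = -322 - 243 = -565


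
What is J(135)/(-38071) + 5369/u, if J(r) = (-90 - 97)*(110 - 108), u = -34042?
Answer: -17424681/117819362 ≈ -0.14789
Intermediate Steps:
J(r) = -374 (J(r) = -187*2 = -374)
J(135)/(-38071) + 5369/u = -374/(-38071) + 5369/(-34042) = -374*(-1/38071) + 5369*(-1/34042) = 34/3461 - 5369/34042 = -17424681/117819362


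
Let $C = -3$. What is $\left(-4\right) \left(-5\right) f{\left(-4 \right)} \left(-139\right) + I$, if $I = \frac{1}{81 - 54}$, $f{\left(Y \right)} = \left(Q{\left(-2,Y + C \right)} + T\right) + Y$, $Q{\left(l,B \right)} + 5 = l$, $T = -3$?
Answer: $\frac{1050841}{27} \approx 38920.0$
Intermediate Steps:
$Q{\left(l,B \right)} = -5 + l$
$f{\left(Y \right)} = -10 + Y$ ($f{\left(Y \right)} = \left(\left(-5 - 2\right) - 3\right) + Y = \left(-7 - 3\right) + Y = -10 + Y$)
$I = \frac{1}{27} \approx 0.037037$
$\left(-4\right) \left(-5\right) f{\left(-4 \right)} \left(-139\right) + I = \left(-4\right) \left(-5\right) \left(-10 - 4\right) \left(-139\right) + \frac{1}{27} = 20 \left(-14\right) \left(-139\right) + \frac{1}{27} = \left(-280\right) \left(-139\right) + \frac{1}{27} = 38920 + \frac{1}{27} = \frac{1050841}{27}$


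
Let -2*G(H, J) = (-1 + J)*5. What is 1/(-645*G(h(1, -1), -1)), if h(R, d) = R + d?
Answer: -1/3225 ≈ -0.00031008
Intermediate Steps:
G(H, J) = 5/2 - 5*J/2 (G(H, J) = -(-1 + J)*5/2 = -(-5 + 5*J)/2 = 5/2 - 5*J/2)
1/(-645*G(h(1, -1), -1)) = 1/(-645*(5/2 - 5/2*(-1))) = 1/(-645*(5/2 + 5/2)) = 1/(-645*5) = 1/(-3225) = -1/3225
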